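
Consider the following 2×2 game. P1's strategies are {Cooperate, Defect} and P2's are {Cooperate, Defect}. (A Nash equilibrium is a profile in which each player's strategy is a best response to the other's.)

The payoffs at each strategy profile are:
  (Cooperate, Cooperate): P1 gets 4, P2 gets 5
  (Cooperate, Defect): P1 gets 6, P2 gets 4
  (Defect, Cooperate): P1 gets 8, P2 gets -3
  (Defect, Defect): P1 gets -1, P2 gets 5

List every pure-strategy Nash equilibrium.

(Cooperate, Cooperate): P1 prefers Defect (8 > 4) — not an equilibrium.
(Cooperate, Defect): P2 prefers Cooperate (5 > 4) — not an equilibrium.
(Defect, Cooperate): P2 prefers Defect (5 > -3) — not an equilibrium.
(Defect, Defect): P1 prefers Cooperate (6 > -1) — not an equilibrium.

none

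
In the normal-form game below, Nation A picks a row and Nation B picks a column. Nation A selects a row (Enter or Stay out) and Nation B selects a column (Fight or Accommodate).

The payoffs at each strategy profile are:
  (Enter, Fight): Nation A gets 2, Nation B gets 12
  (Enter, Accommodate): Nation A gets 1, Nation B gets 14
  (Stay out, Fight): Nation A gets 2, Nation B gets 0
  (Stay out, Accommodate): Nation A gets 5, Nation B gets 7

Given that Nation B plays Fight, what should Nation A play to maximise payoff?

Against Fight, Nation A earns 2 from Enter and 2 from Stay out.
So either strategy is a best response.

either — both Enter and Stay out are best responses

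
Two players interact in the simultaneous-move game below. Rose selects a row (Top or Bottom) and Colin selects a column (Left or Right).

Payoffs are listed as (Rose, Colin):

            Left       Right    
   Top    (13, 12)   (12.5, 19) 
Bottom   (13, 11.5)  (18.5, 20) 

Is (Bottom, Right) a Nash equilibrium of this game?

Yes

At (Bottom, Right), Rose earns 18.5; switching to Top would give 12.5, so Rose has no profitable deviation.
Colin earns 20; switching to Left would give 11.5, so Colin has no profitable deviation.
Neither player can gain by a unilateral deviation, so this profile is a Nash equilibrium.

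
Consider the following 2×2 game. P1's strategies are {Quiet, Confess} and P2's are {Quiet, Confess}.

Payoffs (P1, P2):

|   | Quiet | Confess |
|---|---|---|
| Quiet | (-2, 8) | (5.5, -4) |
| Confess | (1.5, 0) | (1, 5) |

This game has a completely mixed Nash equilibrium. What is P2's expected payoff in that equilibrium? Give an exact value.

First find p, the probability P1 plays Quiet, from P2's indifference between Quiet and Confess: 8p = −4p + 5(1−p), giving p = 5/17.
Since P2 is indifferent in equilibrium, P2's expected payoff equals the payoff from either column against (5/17, 12/17). Using Quiet: 8(5/17) = 40/17.

40/17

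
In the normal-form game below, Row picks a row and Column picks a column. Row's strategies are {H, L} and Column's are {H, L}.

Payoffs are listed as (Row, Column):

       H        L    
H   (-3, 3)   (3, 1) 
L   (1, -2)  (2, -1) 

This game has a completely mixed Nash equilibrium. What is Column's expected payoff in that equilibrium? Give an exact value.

-1/3

First find x, the probability Row plays H, from Column's indifference between H and L: 3x − 2(1−x) = x − (1−x), giving x = 1/3.
Since Column is indifferent in equilibrium, Column's expected payoff equals the payoff from either column against (1/3, 2/3). Using H: 3(1/3) − 2(2/3) = -1/3.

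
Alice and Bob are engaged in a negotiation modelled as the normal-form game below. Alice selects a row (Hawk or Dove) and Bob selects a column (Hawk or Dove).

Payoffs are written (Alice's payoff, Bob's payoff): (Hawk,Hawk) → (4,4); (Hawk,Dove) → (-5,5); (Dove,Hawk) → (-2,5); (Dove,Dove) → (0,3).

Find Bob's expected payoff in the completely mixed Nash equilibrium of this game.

13/3

First find p, the probability Alice plays Hawk, from Bob's indifference between Hawk and Dove: 4p + 5(1−p) = 5p + 3(1−p), giving p = 2/3.
Since Bob is indifferent in equilibrium, Bob's expected payoff equals the payoff from either column against (2/3, 1/3). Using Hawk: 4(2/3) + 5(1/3) = 13/3.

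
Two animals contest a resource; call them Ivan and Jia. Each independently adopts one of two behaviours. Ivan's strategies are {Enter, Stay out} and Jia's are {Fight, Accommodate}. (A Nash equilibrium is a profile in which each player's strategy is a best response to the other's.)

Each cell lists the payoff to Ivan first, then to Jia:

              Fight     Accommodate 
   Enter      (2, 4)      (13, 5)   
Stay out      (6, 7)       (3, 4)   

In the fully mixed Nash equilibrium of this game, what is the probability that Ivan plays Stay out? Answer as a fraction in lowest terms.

1/4

Let x be the probability that Ivan plays Enter. In a completely mixed equilibrium, Jia must be indifferent between Fight and Accommodate.
Jia's expected payoff from Fight is 4x + 7(1−x); from Accommodate it is 5x + 4(1−x).
Setting these equal: −3x + 7 = x + 4, so x = 3/4.
Therefore Ivan plays Stay out with probability 1 − 3/4 = 1/4.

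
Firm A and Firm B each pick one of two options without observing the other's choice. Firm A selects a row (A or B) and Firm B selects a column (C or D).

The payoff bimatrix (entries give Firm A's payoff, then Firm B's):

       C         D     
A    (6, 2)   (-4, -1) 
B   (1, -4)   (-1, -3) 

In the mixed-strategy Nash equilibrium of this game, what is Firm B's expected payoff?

-5/2

First find x, the probability Firm A plays A, from Firm B's indifference between C and D: 2x − 4(1−x) = −x − 3(1−x), giving x = 1/4.
Since Firm B is indifferent in equilibrium, Firm B's expected payoff equals the payoff from either column against (1/4, 3/4). Using C: 2(1/4) − 4(3/4) = -5/2.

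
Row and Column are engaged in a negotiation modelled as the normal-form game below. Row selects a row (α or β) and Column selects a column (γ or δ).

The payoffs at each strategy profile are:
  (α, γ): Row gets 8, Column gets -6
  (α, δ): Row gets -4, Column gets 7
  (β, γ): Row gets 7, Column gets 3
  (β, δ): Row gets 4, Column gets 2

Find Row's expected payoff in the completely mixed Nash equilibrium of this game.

First find q, the probability Column plays γ, from Row's indifference between α and β: 8q − 4(1−q) = 7q + 4(1−q), giving q = 8/9.
Since Row is indifferent in equilibrium, Row's expected payoff equals the payoff from either row against (8/9, 1/9). Using α: 8(8/9) − 4(1/9) = 20/3.

20/3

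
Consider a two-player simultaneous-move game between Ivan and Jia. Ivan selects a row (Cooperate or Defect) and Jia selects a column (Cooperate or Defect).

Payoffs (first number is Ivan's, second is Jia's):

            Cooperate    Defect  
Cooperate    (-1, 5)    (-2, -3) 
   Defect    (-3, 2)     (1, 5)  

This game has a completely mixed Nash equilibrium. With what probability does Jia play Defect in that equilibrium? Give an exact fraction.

Let q be the probability that Jia plays Cooperate. In a completely mixed equilibrium, Ivan must be indifferent between Cooperate and Defect.
Ivan's expected payoff from Cooperate is −q − 2(1−q); from Defect it is −3q + (1−q).
Setting these equal: q − 2 = −4q + 1, so q = 3/5.
Therefore Jia plays Defect with probability 1 − 3/5 = 2/5.

2/5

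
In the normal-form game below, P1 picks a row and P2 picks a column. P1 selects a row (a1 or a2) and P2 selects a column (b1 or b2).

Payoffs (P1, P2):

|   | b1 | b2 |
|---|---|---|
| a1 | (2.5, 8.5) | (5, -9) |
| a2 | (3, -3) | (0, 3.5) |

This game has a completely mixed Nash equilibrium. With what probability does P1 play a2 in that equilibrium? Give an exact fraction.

35/48

Let p be the probability that P1 plays a1. In a completely mixed equilibrium, P2 must be indifferent between b1 and b2.
P2's expected payoff from b1 is 8.5p − 3(1−p); from b2 it is −9p + 3.5(1−p).
Setting these equal: 11.5p − 3 = −12.5p + 3.5, so p = 13/48.
Therefore P1 plays a2 with probability 1 − 13/48 = 35/48.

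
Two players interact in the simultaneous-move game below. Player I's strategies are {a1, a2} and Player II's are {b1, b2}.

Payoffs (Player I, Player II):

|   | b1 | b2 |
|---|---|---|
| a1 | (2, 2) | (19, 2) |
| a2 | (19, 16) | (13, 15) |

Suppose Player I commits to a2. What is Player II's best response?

Against a2, Player II earns 16 from b1 and 15 from b2.
So b1 is the best response.

b1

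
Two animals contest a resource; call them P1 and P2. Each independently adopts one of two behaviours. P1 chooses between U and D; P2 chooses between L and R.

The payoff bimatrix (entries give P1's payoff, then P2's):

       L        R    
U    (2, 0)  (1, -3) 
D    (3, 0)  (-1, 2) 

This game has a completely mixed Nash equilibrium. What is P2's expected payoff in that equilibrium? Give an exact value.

0

First find x, the probability P1 plays U, from P2's indifference between L and R: 0 = −3x + 2(1−x), giving x = 2/5.
Since P2 is indifferent in equilibrium, P2's expected payoff equals the payoff from either column against (2/5, 3/5). Using L: 0 = 0.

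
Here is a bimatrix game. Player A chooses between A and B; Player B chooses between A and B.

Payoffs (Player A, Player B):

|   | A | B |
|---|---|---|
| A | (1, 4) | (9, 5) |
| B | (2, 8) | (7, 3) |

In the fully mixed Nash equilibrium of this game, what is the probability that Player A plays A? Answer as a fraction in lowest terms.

5/6

Let r be the probability that Player A plays A. In a completely mixed equilibrium, Player B must be indifferent between A and B.
Player B's expected payoff from A is 4r + 8(1−r); from B it is 5r + 3(1−r).
Setting these equal: −4r + 8 = 2r + 3, so r = 5/6.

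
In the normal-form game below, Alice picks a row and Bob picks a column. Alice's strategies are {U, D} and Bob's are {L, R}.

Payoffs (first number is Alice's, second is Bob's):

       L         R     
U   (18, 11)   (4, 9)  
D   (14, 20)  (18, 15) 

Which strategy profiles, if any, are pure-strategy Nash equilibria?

(U, L)

(U, L): Alice gets 18 ≥ 14 from D, and Bob gets 11 ≥ 9 from R — Nash equilibrium.
(U, R): Alice prefers D (18 > 4); Bob prefers L (11 > 9) — not an equilibrium.
(D, L): Alice prefers U (18 > 14) — not an equilibrium.
(D, R): Bob prefers L (20 > 15) — not an equilibrium.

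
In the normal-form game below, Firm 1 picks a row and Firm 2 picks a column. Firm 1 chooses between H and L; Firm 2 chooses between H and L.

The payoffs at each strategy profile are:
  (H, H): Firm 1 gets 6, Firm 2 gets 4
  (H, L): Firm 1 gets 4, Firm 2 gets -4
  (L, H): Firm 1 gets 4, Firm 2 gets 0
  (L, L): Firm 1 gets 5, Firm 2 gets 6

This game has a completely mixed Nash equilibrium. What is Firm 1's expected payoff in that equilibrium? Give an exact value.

14/3

First find y, the probability Firm 2 plays H, from Firm 1's indifference between H and L: 6y + 4(1−y) = 4y + 5(1−y), giving y = 1/3.
Since Firm 1 is indifferent in equilibrium, Firm 1's expected payoff equals the payoff from either row against (1/3, 2/3). Using H: 6(1/3) + 4(2/3) = 14/3.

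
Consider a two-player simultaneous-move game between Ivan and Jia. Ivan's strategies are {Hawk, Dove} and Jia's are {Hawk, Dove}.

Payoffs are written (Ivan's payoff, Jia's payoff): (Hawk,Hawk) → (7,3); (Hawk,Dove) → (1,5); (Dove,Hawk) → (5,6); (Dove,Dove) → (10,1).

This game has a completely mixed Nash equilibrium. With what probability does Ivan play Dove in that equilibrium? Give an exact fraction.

2/7

Let x be the probability that Ivan plays Hawk. In a completely mixed equilibrium, Jia must be indifferent between Hawk and Dove.
Jia's expected payoff from Hawk is 3x + 6(1−x); from Dove it is 5x + (1−x).
Setting these equal: −3x + 6 = 4x + 1, so x = 5/7.
Therefore Ivan plays Dove with probability 1 − 5/7 = 2/7.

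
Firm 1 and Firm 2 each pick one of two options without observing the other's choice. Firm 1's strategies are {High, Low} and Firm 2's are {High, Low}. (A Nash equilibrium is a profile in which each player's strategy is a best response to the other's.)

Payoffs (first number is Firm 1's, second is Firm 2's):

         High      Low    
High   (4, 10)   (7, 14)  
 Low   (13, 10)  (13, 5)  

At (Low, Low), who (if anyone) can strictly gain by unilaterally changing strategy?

Firm 2

Firm 1 at (Low, Low) earns 13; deviating to High yields 7 — not better.
Firm 2 earns 5; deviating to High yields 10 — a strict improvement.
Only Firm 2 has a strictly profitable deviation.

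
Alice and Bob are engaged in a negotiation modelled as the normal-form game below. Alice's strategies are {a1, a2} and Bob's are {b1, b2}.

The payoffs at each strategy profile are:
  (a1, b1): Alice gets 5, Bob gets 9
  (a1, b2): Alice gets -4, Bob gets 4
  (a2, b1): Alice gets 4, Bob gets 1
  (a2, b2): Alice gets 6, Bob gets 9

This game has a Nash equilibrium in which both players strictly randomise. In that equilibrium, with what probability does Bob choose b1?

10/11

Let c be the probability that Bob plays b1. In a completely mixed equilibrium, Alice must be indifferent between a1 and a2.
Alice's expected payoff from a1 is 5c − 4(1−c); from a2 it is 4c + 6(1−c).
Setting these equal: 9c − 4 = −2c + 6, so c = 10/11.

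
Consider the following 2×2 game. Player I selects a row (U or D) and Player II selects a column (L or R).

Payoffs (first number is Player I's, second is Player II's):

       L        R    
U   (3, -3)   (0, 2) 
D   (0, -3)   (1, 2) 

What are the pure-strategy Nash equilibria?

(U, L): Player II prefers R (2 > -3) — not an equilibrium.
(U, R): Player I prefers D (1 > 0) — not an equilibrium.
(D, L): Player I prefers U (3 > 0); Player II prefers R (2 > -3) — not an equilibrium.
(D, R): Player I gets 1 ≥ 0 from U, and Player II gets 2 ≥ -3 from L — Nash equilibrium.

(D, R)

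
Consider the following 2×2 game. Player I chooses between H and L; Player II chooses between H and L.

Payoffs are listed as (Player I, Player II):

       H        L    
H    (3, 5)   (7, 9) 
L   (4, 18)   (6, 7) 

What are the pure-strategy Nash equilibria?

(H, H): Player I prefers L (4 > 3); Player II prefers L (9 > 5) — not an equilibrium.
(H, L): Player I gets 7 ≥ 6 from L, and Player II gets 9 ≥ 5 from H — Nash equilibrium.
(L, H): Player I gets 4 ≥ 3 from H, and Player II gets 18 ≥ 7 from L — Nash equilibrium.
(L, L): Player I prefers H (7 > 6); Player II prefers H (18 > 7) — not an equilibrium.

(H, L) and (L, H)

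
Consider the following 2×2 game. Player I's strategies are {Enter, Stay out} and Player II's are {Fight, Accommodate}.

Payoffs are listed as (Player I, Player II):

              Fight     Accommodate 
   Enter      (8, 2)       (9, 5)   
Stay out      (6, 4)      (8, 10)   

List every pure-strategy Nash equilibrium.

(Enter, Accommodate)

(Enter, Fight): Player II prefers Accommodate (5 > 2) — not an equilibrium.
(Enter, Accommodate): Player I gets 9 ≥ 8 from Stay out, and Player II gets 5 ≥ 2 from Fight — Nash equilibrium.
(Stay out, Fight): Player I prefers Enter (8 > 6); Player II prefers Accommodate (10 > 4) — not an equilibrium.
(Stay out, Accommodate): Player I prefers Enter (9 > 8) — not an equilibrium.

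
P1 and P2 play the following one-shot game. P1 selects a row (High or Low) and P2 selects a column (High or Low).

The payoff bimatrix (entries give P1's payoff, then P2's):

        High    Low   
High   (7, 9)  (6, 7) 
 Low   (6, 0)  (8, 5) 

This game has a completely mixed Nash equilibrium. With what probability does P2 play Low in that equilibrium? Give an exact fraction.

1/3

Let y be the probability that P2 plays High. In a completely mixed equilibrium, P1 must be indifferent between High and Low.
P1's expected payoff from High is 7y + 6(1−y); from Low it is 6y + 8(1−y).
Setting these equal: y + 6 = −2y + 8, so y = 2/3.
Therefore P2 plays Low with probability 1 − 2/3 = 1/3.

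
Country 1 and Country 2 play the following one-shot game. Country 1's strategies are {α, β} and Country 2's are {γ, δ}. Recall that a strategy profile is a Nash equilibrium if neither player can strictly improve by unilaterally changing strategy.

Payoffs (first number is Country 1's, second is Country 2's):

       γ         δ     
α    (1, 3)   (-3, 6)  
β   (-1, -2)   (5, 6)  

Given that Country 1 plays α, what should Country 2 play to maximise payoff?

Against α, Country 2 earns 3 from γ and 6 from δ.
So δ is the best response.

δ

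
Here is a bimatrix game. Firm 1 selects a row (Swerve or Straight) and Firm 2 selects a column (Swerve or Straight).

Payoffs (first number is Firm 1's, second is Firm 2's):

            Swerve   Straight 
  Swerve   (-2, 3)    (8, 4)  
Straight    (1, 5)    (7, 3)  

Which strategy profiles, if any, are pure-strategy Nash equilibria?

(Swerve, Swerve): Firm 1 prefers Straight (1 > -2); Firm 2 prefers Straight (4 > 3) — not an equilibrium.
(Swerve, Straight): Firm 1 gets 8 ≥ 7 from Straight, and Firm 2 gets 4 ≥ 3 from Swerve — Nash equilibrium.
(Straight, Swerve): Firm 1 gets 1 ≥ -2 from Swerve, and Firm 2 gets 5 ≥ 3 from Straight — Nash equilibrium.
(Straight, Straight): Firm 1 prefers Swerve (8 > 7); Firm 2 prefers Swerve (5 > 3) — not an equilibrium.

(Swerve, Straight) and (Straight, Swerve)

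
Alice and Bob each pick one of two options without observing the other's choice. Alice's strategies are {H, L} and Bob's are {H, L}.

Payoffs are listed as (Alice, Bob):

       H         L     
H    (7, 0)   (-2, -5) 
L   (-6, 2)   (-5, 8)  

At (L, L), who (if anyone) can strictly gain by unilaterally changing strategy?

Alice

Alice at (L, L) earns -5; deviating to H yields -2 — a strict improvement.
Bob earns 8; deviating to H yields 2 — not better.
Only Alice has a strictly profitable deviation.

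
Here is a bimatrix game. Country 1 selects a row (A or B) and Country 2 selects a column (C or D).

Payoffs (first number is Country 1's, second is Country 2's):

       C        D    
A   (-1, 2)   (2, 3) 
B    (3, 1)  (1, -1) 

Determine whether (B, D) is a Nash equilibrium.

At (B, D), Country 1 earns 1; switching to A would give 2, so Country 1 would deviate.
Country 2 earns -1; switching to C would give 1, so Country 2 would deviate.
Since at least one player can profitably deviate, this is not a Nash equilibrium.

No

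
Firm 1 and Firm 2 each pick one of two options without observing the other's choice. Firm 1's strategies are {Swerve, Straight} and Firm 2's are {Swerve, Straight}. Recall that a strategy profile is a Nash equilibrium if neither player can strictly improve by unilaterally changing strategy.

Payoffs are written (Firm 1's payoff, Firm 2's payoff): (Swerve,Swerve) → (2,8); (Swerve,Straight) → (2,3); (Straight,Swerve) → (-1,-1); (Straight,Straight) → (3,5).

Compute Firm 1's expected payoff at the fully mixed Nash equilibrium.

First find y, the probability Firm 2 plays Swerve, from Firm 1's indifference between Swerve and Straight: 2y + 2(1−y) = −y + 3(1−y), giving y = 1/4.
Since Firm 1 is indifferent in equilibrium, Firm 1's expected payoff equals the payoff from either row against (1/4, 3/4). Using Swerve: 2(1/4) + 2(3/4) = 2.

2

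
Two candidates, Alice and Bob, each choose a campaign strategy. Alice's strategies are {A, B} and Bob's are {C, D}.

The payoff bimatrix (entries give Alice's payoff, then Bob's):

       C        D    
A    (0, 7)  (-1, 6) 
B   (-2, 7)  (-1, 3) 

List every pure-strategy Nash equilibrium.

(A, C)

(A, C): Alice gets 0 ≥ -2 from B, and Bob gets 7 ≥ 6 from D — Nash equilibrium.
(A, D): Bob prefers C (7 > 6) — not an equilibrium.
(B, C): Alice prefers A (0 > -2) — not an equilibrium.
(B, D): Bob prefers C (7 > 3) — not an equilibrium.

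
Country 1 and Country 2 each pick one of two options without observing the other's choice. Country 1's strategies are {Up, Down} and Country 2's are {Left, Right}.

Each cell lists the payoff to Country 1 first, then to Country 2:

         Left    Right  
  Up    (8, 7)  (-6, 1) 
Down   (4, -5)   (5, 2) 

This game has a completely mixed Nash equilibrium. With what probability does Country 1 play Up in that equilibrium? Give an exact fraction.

7/13

Let r be the probability that Country 1 plays Up. In a completely mixed equilibrium, Country 2 must be indifferent between Left and Right.
Country 2's expected payoff from Left is 7r − 5(1−r); from Right it is r + 2(1−r).
Setting these equal: 12r − 5 = −r + 2, so r = 7/13.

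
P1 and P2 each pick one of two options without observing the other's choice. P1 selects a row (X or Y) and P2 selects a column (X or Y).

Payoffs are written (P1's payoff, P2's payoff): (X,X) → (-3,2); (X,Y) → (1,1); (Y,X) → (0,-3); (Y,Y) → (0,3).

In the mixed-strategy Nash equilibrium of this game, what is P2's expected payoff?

First find x, the probability P1 plays X, from P2's indifference between X and Y: 2x − 3(1−x) = x + 3(1−x), giving x = 6/7.
Since P2 is indifferent in equilibrium, P2's expected payoff equals the payoff from either column against (6/7, 1/7). Using X: 2(6/7) − 3(1/7) = 9/7.

9/7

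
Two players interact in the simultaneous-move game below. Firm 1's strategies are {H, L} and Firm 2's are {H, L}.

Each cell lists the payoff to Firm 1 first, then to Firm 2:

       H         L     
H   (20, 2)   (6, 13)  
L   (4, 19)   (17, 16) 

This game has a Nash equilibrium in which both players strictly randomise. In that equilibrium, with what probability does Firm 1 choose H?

3/14

Let x be the probability that Firm 1 plays H. In a completely mixed equilibrium, Firm 2 must be indifferent between H and L.
Firm 2's expected payoff from H is 2x + 19(1−x); from L it is 13x + 16(1−x).
Setting these equal: −17x + 19 = −3x + 16, so x = 3/14.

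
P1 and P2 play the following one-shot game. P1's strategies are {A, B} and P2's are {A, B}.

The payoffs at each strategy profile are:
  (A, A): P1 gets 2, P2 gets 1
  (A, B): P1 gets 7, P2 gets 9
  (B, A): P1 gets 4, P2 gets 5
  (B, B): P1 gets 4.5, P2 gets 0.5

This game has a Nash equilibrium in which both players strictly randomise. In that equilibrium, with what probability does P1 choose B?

Let p be the probability that P1 plays A. In a completely mixed equilibrium, P2 must be indifferent between A and B.
P2's expected payoff from A is p + 5(1−p); from B it is 9p + 0.5(1−p).
Setting these equal: −4p + 5 = 8.5p + 0.5, so p = 9/25.
Therefore P1 plays B with probability 1 − 9/25 = 16/25.

16/25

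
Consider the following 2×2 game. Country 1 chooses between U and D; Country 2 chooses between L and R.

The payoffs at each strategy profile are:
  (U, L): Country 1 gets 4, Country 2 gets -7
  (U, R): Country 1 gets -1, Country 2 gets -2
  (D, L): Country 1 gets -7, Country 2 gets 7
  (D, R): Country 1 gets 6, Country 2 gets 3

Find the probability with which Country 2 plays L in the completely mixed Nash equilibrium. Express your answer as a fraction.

7/18

Let c be the probability that Country 2 plays L. In a completely mixed equilibrium, Country 1 must be indifferent between U and D.
Country 1's expected payoff from U is 4c − (1−c); from D it is −7c + 6(1−c).
Setting these equal: 5c − 1 = −13c + 6, so c = 7/18.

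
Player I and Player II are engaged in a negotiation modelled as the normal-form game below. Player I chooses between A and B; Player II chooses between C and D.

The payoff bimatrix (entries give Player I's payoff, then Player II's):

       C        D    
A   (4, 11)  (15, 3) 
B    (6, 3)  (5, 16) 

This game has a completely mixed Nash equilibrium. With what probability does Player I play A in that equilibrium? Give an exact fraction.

13/21

Let r be the probability that Player I plays A. In a completely mixed equilibrium, Player II must be indifferent between C and D.
Player II's expected payoff from C is 11r + 3(1−r); from D it is 3r + 16(1−r).
Setting these equal: 8r + 3 = −13r + 16, so r = 13/21.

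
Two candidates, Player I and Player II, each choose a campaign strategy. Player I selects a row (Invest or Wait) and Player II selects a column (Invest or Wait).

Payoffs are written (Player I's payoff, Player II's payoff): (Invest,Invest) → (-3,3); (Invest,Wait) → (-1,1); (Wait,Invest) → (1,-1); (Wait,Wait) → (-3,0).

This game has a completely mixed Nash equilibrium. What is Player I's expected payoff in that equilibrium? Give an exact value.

First find q, the probability Player II plays Invest, from Player I's indifference between Invest and Wait: −3q − (1−q) = q − 3(1−q), giving q = 1/3.
Since Player I is indifferent in equilibrium, Player I's expected payoff equals the payoff from either row against (1/3, 2/3). Using Invest: −3(1/3) − (2/3) = -5/3.

-5/3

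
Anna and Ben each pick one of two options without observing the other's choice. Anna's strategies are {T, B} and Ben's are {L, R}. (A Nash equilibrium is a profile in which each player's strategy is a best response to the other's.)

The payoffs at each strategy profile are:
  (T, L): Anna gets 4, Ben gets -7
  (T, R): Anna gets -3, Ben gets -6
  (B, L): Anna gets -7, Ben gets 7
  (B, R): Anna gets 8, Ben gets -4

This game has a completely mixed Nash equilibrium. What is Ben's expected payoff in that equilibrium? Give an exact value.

First find p, the probability Anna plays T, from Ben's indifference between L and R: −7p + 7(1−p) = −6p − 4(1−p), giving p = 11/12.
Since Ben is indifferent in equilibrium, Ben's expected payoff equals the payoff from either column against (11/12, 1/12). Using L: −7(11/12) + 7(1/12) = -35/6.

-35/6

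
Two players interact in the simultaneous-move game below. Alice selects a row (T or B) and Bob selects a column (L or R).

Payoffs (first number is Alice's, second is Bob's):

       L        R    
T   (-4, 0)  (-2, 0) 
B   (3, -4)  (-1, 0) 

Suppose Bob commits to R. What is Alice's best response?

Against R, Alice earns -2 from T and -1 from B.
So B is the best response.

B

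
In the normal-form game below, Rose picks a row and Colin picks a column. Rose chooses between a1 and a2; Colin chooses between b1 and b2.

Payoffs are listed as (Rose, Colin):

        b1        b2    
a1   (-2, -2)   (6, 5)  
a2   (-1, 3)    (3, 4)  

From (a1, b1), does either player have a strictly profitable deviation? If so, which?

Rose at (a1, b1) earns -2; deviating to a2 yields -1 — a strict improvement.
Colin earns -2; deviating to b2 yields 5 — a strict improvement.
Both Rose and Colin have strictly profitable deviations.

Both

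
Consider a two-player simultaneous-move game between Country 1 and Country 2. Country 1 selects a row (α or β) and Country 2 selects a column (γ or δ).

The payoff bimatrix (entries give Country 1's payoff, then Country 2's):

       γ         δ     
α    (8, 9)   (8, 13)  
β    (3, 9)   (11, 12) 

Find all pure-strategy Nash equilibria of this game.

(β, δ)

(α, γ): Country 2 prefers δ (13 > 9) — not an equilibrium.
(α, δ): Country 1 prefers β (11 > 8) — not an equilibrium.
(β, γ): Country 1 prefers α (8 > 3); Country 2 prefers δ (12 > 9) — not an equilibrium.
(β, δ): Country 1 gets 11 ≥ 8 from α, and Country 2 gets 12 ≥ 9 from γ — Nash equilibrium.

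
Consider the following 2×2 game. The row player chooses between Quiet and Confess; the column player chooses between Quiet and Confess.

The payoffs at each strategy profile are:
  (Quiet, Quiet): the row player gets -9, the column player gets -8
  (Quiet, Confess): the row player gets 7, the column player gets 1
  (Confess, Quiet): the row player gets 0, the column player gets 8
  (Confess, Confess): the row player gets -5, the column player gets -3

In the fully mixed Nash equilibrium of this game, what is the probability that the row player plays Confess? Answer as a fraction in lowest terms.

9/20

Let p be the probability that the row player plays Quiet. In a completely mixed equilibrium, the column player must be indifferent between Quiet and Confess.
The column player's expected payoff from Quiet is −8p + 8(1−p); from Confess it is p − 3(1−p).
Setting these equal: −16p + 8 = 4p − 3, so p = 11/20.
Therefore the row player plays Confess with probability 1 − 11/20 = 9/20.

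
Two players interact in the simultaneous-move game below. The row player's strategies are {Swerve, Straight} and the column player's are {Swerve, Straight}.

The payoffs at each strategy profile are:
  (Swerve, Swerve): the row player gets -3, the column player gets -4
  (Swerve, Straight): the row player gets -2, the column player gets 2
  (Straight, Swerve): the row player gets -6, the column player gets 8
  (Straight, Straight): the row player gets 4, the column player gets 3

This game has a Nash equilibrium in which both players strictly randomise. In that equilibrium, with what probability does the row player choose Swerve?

Let x be the probability that the row player plays Swerve. In a completely mixed equilibrium, the column player must be indifferent between Swerve and Straight.
The column player's expected payoff from Swerve is −4x + 8(1−x); from Straight it is 2x + 3(1−x).
Setting these equal: −12x + 8 = −x + 3, so x = 5/11.

5/11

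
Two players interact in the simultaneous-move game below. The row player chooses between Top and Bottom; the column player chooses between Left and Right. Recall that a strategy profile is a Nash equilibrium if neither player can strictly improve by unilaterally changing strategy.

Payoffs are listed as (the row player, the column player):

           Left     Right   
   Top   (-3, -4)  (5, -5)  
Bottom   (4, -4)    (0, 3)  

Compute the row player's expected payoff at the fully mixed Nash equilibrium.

First find q, the probability the column player plays Left, from the row player's indifference between Top and Bottom: −3q + 5(1−q) = 4q, giving q = 5/12.
Since the row player is indifferent in equilibrium, the row player's expected payoff equals the payoff from either row against (5/12, 7/12). Using Top: −3(5/12) + 5(7/12) = 5/3.

5/3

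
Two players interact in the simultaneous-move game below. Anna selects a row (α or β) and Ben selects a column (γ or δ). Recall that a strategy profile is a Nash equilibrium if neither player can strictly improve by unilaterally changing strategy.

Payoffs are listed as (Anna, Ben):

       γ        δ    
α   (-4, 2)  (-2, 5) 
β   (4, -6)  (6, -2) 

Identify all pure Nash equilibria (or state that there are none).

(β, δ)

(α, γ): Anna prefers β (4 > -4); Ben prefers δ (5 > 2) — not an equilibrium.
(α, δ): Anna prefers β (6 > -2) — not an equilibrium.
(β, γ): Ben prefers δ (-2 > -6) — not an equilibrium.
(β, δ): Anna gets 6 ≥ -2 from α, and Ben gets -2 ≥ -6 from γ — Nash equilibrium.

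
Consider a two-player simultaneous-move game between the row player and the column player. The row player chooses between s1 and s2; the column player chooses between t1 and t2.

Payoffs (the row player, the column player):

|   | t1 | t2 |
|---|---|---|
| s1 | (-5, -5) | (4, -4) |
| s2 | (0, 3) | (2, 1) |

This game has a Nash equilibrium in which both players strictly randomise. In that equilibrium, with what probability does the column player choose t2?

Let y be the probability that the column player plays t1. In a completely mixed equilibrium, the row player must be indifferent between s1 and s2.
The row player's expected payoff from s1 is −5y + 4(1−y); from s2 it is 2(1−y).
Setting these equal: −9y + 4 = −2y + 2, so y = 2/7.
Therefore the column player plays t2 with probability 1 − 2/7 = 5/7.

5/7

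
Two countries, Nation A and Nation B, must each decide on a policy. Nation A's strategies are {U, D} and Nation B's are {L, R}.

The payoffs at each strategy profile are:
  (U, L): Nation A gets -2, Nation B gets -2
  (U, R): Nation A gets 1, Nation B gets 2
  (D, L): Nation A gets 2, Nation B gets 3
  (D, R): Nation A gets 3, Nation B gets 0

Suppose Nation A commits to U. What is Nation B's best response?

R

Against U, Nation B earns -2 from L and 2 from R.
So R is the best response.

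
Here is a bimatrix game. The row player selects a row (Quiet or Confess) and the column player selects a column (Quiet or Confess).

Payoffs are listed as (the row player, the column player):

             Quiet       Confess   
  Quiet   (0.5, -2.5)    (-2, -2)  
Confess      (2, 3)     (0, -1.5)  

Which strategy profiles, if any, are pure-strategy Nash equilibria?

(Quiet, Quiet): the row player prefers Confess (2 > 0.5); the column player prefers Confess (-2 > -2.5) — not an equilibrium.
(Quiet, Confess): the row player prefers Confess (0 > -2) — not an equilibrium.
(Confess, Quiet): the row player gets 2 ≥ 0.5 from Quiet, and the column player gets 3 ≥ -1.5 from Confess — Nash equilibrium.
(Confess, Confess): the column player prefers Quiet (3 > -1.5) — not an equilibrium.

(Confess, Quiet)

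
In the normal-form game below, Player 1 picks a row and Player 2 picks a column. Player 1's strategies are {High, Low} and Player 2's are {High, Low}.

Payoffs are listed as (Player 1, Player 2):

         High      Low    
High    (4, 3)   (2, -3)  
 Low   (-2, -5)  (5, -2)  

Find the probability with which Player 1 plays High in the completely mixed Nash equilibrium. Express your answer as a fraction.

1/3

Let x be the probability that Player 1 plays High. In a completely mixed equilibrium, Player 2 must be indifferent between High and Low.
Player 2's expected payoff from High is 3x − 5(1−x); from Low it is −3x − 2(1−x).
Setting these equal: 8x − 5 = −x − 2, so x = 1/3.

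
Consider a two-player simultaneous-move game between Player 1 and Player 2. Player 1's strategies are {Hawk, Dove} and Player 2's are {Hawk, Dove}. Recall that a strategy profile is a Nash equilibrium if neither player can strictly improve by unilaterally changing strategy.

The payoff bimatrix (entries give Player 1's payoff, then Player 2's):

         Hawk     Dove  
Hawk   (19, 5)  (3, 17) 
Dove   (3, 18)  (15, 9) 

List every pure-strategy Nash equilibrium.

(Hawk, Hawk): Player 2 prefers Dove (17 > 5) — not an equilibrium.
(Hawk, Dove): Player 1 prefers Dove (15 > 3) — not an equilibrium.
(Dove, Hawk): Player 1 prefers Hawk (19 > 3) — not an equilibrium.
(Dove, Dove): Player 2 prefers Hawk (18 > 9) — not an equilibrium.

none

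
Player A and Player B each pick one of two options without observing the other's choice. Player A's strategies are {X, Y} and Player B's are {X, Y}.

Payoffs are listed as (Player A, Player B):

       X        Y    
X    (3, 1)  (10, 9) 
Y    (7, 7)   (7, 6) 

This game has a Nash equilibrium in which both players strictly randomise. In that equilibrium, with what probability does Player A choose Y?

Let p be the probability that Player A plays X. In a completely mixed equilibrium, Player B must be indifferent between X and Y.
Player B's expected payoff from X is p + 7(1−p); from Y it is 9p + 6(1−p).
Setting these equal: −6p + 7 = 3p + 6, so p = 1/9.
Therefore Player A plays Y with probability 1 − 1/9 = 8/9.

8/9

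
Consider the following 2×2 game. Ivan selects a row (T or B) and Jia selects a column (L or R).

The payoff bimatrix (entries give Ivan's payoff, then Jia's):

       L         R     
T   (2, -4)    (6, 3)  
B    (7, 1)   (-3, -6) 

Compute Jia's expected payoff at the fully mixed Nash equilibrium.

-3/2

First find p, the probability Ivan plays T, from Jia's indifference between L and R: −4p + (1−p) = 3p − 6(1−p), giving p = 1/2.
Since Jia is indifferent in equilibrium, Jia's expected payoff equals the payoff from either column against (1/2, 1/2). Using L: −4(1/2) + (1/2) = -3/2.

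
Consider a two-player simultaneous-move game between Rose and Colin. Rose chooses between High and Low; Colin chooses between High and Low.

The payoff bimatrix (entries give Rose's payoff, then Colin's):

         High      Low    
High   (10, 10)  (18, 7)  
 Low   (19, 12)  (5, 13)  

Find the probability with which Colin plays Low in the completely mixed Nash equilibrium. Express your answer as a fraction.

9/22

Let q be the probability that Colin plays High. In a completely mixed equilibrium, Rose must be indifferent between High and Low.
Rose's expected payoff from High is 10q + 18(1−q); from Low it is 19q + 5(1−q).
Setting these equal: −8q + 18 = 14q + 5, so q = 13/22.
Therefore Colin plays Low with probability 1 − 13/22 = 9/22.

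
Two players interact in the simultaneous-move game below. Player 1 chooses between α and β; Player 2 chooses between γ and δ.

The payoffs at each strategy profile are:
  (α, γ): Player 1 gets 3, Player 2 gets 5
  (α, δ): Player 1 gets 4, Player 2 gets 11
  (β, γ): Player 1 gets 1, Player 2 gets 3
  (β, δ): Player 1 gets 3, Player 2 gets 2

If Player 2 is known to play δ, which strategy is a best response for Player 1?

α

Against δ, Player 1 earns 4 from α and 3 from β.
So α is the best response.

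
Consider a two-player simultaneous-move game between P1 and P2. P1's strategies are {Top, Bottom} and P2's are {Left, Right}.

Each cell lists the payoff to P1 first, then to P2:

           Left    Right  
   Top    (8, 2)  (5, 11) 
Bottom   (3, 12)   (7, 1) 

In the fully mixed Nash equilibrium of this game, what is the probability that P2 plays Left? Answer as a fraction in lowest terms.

2/7

Let q be the probability that P2 plays Left. In a completely mixed equilibrium, P1 must be indifferent between Top and Bottom.
P1's expected payoff from Top is 8q + 5(1−q); from Bottom it is 3q + 7(1−q).
Setting these equal: 3q + 5 = −4q + 7, so q = 2/7.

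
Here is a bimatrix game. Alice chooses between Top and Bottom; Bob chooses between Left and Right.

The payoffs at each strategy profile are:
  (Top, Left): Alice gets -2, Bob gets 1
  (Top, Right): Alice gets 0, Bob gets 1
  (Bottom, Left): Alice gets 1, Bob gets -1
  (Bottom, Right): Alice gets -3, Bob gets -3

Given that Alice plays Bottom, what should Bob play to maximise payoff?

Left

Against Bottom, Bob earns -1 from Left and -3 from Right.
So Left is the best response.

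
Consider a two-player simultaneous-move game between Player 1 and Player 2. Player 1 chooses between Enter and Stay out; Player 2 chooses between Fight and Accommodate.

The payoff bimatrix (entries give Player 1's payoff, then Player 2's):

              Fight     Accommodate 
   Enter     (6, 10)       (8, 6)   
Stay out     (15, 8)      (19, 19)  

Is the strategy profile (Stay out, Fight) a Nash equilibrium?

No

At (Stay out, Fight), Player 1 earns 15; switching to Enter would give 6, so Player 1 has no profitable deviation.
Player 2 earns 8; switching to Accommodate would give 19, so Player 2 would deviate.
Since at least one player can profitably deviate, this is not a Nash equilibrium.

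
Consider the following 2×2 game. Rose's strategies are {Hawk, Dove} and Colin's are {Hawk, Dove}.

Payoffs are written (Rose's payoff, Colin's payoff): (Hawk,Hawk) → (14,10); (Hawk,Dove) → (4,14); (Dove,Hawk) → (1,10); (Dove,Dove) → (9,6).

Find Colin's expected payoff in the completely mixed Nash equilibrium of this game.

First find p, the probability Rose plays Hawk, from Colin's indifference between Hawk and Dove: 10p + 10(1−p) = 14p + 6(1−p), giving p = 1/2.
Since Colin is indifferent in equilibrium, Colin's expected payoff equals the payoff from either column against (1/2, 1/2). Using Hawk: 10(1/2) + 10(1/2) = 10.

10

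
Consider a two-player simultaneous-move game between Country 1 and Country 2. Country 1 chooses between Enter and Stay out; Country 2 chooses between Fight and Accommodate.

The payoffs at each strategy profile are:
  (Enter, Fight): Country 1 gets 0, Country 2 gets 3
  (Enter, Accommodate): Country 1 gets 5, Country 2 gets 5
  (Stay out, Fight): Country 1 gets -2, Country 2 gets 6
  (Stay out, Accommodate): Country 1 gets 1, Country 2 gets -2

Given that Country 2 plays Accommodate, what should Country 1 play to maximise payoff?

Against Accommodate, Country 1 earns 5 from Enter and 1 from Stay out.
So Enter is the best response.

Enter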